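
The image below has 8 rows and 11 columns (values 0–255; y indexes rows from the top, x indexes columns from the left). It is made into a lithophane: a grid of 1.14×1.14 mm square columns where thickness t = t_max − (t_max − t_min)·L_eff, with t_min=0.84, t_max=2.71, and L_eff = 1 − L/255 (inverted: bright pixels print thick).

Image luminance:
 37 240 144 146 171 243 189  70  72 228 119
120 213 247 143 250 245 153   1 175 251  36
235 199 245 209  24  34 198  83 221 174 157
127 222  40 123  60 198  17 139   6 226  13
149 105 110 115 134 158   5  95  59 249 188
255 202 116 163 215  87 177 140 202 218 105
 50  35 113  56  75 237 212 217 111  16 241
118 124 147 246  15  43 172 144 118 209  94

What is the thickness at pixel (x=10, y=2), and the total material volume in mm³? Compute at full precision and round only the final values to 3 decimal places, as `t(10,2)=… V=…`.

span = t_max - t_min = 2.71 - 0.84 = 1.870
L(10,2) = 157, L_eff = 1 - 157/255 = 0.384314 (inverted)
t(10,2) = 2.71 - 1.870·0.384314 = 1.991
Σt over all 8·11 pixels = 165.462
V = pitch²·Σt = 1.14²·165.462 = 215.034

t(10,2)=1.991 V=215.034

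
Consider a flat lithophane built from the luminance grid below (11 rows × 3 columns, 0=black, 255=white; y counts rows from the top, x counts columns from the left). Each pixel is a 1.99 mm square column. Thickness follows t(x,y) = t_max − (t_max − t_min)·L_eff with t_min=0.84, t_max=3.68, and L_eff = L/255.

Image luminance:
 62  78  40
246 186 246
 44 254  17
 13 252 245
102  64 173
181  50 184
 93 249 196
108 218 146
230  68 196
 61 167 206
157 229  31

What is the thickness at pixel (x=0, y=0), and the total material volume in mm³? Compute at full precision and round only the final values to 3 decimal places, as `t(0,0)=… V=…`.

span = t_max - t_min = 3.68 - 0.84 = 2.840
L(0,0) = 62, L_eff = 62/255 = 0.243137
t(0,0) = 3.68 - 2.840·0.243137 = 2.989
Σt over all 11·3 pixels = 433948/6375 ≈ 68.0702745
V = pitch²·Σt = 1.99²·433948/6375 = 269.565

t(0,0)=2.989 V=269.565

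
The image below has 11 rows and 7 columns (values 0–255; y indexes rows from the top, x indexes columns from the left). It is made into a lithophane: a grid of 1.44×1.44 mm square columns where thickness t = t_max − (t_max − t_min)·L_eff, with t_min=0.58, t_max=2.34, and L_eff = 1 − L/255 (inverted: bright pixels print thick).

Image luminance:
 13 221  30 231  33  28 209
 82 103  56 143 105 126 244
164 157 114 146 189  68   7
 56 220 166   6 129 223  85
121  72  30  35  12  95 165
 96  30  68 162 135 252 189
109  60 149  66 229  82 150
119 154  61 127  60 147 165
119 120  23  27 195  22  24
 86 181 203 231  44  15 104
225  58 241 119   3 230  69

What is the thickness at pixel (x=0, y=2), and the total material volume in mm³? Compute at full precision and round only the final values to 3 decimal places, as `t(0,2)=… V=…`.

t(0,2)=1.712 V=219.024

span = t_max - t_min = 2.34 - 0.58 = 1.760
L(0,2) = 164, L_eff = 1 - 164/255 = 0.356863 (inverted)
t(0,2) = 2.34 - 1.760·0.356863 = 1.712
Σt over all 11·7 pixels = 1346719/12750 ≈ 105.6250196
V = pitch²·Σt = 1.44²·1346719/12750 = 219.024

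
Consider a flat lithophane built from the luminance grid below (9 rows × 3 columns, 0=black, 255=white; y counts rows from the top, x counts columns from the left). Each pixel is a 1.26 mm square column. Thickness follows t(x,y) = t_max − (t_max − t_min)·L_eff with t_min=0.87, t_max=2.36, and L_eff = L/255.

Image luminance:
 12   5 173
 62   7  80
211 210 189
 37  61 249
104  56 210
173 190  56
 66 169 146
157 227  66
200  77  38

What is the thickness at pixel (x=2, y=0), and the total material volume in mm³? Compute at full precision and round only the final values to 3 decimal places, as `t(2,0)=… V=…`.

span = t_max - t_min = 2.36 - 0.87 = 1.490
L(2,0) = 173, L_eff = 173/255 = 0.678431
t(2,0) = 2.36 - 1.490·0.678431 = 1.349
Σt over all 9·3 pixels = 381147/8500 ≈ 44.8408235
V = pitch²·Σt = 1.26²·381147/8500 = 71.189

t(2,0)=1.349 V=71.189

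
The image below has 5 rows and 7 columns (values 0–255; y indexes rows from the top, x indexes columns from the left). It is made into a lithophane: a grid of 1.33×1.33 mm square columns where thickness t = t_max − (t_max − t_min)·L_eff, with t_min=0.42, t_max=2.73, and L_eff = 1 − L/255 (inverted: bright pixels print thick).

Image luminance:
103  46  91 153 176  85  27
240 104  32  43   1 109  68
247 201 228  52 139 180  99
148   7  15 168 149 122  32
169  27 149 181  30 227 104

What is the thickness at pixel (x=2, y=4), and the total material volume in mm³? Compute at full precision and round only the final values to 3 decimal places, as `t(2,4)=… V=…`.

span = t_max - t_min = 2.73 - 0.42 = 2.310
L(2,4) = 149, L_eff = 1 - 149/255 = 0.415686 (inverted)
t(2,4) = 2.73 - 2.310·0.415686 = 1.770
Σt over all 5·7 pixels = 214627/4250 ≈ 50.5004706
V = pitch²·Σt = 1.33²·214627/4250 = 89.330

t(2,4)=1.770 V=89.330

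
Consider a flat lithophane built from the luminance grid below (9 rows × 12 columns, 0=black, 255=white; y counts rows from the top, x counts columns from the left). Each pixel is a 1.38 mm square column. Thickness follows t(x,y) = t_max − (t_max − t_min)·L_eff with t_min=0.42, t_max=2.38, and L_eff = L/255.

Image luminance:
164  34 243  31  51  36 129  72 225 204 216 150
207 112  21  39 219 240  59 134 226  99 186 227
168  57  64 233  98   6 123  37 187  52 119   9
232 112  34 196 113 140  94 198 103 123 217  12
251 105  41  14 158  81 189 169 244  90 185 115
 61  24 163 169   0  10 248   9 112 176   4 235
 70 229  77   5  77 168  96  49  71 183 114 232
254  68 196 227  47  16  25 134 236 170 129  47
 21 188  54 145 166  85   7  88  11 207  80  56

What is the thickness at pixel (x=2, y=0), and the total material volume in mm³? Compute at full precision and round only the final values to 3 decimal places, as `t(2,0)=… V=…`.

span = t_max - t_min = 2.38 - 0.42 = 1.960
L(2,0) = 243, L_eff = 243/255 = 0.952941
t(2,0) = 2.38 - 1.960·0.952941 = 0.512
Σt over all 9·12 pixels = 1004962/6375 ≈ 157.6410980
V = pitch²·Σt = 1.38²·1004962/6375 = 300.212

t(2,0)=0.512 V=300.212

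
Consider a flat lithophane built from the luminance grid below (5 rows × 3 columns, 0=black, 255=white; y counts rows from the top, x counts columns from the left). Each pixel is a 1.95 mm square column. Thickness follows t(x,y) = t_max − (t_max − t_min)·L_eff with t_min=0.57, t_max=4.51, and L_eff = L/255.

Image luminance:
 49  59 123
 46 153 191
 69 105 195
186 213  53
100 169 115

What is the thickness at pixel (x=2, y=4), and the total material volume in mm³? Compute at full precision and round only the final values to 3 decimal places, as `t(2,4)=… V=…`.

t(2,4)=2.733 V=149.957

span = t_max - t_min = 4.51 - 0.57 = 3.940
L(2,4) = 115, L_eff = 115/255 = 0.450980
t(2,4) = 4.51 - 3.940·0.450980 = 2.733
Σt over all 5·3 pixels = 1005631/25500 ≈ 39.4365098
V = pitch²·Σt = 1.95²·1005631/25500 = 149.957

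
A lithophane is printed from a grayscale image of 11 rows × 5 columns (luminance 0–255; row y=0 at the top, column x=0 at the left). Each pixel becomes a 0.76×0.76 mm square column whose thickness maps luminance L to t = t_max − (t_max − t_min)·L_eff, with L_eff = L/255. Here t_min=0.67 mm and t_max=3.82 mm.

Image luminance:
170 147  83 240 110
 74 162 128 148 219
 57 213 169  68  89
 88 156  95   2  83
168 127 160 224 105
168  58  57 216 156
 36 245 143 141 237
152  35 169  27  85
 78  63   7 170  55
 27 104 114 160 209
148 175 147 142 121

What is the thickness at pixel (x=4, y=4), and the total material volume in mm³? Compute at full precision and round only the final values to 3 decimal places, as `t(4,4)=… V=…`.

t(4,4)=2.523 V=71.908

span = t_max - t_min = 3.82 - 0.67 = 3.150
L(4,4) = 105, L_eff = 105/255 = 0.411765
t(4,4) = 3.82 - 3.150·0.411765 = 2.523
Σt over all 11·5 pixels = 10582/85 ≈ 124.4941176
V = pitch²·Σt = 0.76²·10582/85 = 71.908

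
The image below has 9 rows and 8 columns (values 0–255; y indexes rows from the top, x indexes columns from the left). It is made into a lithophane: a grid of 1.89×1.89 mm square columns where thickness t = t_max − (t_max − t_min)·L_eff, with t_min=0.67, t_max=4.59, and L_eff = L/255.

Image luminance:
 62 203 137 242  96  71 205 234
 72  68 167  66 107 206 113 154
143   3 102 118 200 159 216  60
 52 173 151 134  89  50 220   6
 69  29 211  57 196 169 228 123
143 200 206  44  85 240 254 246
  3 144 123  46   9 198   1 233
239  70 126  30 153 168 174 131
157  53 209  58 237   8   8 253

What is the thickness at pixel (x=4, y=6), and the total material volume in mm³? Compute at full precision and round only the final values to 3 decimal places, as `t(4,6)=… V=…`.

t(4,6)=4.452 V=663.783

span = t_max - t_min = 4.59 - 0.67 = 3.920
L(4,6) = 9, L_eff = 9/255 = 0.035294
t(4,6) = 4.59 - 3.920·0.035294 = 4.452
Σt over all 9·8 pixels = 236926/1275 ≈ 185.8243137
V = pitch²·Σt = 1.89²·236926/1275 = 663.783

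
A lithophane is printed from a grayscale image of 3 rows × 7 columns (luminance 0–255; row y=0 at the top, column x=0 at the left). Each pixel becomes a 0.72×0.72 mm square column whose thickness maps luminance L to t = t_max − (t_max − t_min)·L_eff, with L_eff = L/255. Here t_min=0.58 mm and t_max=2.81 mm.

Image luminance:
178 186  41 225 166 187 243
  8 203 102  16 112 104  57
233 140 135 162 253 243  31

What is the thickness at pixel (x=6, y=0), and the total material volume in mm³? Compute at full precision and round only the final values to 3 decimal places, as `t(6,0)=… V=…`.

t(6,0)=0.685 V=16.877

span = t_max - t_min = 2.81 - 0.58 = 2.230
L(6,0) = 243, L_eff = 243/255 = 0.952941
t(6,0) = 2.81 - 2.230·0.952941 = 0.685
Σt over all 3·7 pixels = 41509/1275 ≈ 32.5560784
V = pitch²·Σt = 0.72²·41509/1275 = 16.877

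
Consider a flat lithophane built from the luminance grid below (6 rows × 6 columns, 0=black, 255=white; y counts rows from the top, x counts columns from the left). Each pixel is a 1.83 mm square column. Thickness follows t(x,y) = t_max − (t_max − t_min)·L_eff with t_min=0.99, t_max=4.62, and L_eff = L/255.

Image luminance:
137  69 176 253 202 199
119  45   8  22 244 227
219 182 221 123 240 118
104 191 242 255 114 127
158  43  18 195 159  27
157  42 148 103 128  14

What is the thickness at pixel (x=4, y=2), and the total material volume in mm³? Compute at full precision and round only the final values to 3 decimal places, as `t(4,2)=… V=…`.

t(4,2)=1.204 V=317.244

span = t_max - t_min = 4.62 - 0.99 = 3.630
L(4,2) = 240, L_eff = 240/255 = 0.941176
t(4,2) = 4.62 - 3.630·0.941176 = 1.204
Σt over all 6·6 pixels = 805211/8500 ≈ 94.7307059
V = pitch²·Σt = 1.83²·805211/8500 = 317.244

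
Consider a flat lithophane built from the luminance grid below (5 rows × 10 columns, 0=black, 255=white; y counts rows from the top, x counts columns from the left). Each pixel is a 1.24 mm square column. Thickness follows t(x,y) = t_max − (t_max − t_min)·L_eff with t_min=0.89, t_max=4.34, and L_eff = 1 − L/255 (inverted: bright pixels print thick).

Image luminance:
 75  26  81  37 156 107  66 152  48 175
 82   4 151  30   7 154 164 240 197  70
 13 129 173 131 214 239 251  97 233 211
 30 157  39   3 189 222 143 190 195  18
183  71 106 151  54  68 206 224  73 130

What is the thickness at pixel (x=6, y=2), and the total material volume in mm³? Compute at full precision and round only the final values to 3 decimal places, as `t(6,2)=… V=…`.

t(6,2)=4.286 V=196.673

span = t_max - t_min = 4.34 - 0.89 = 3.450
L(6,2) = 251, L_eff = 1 - 251/255 = 0.015686 (inverted)
t(6,2) = 4.34 - 3.450·0.015686 = 4.286
Σt over all 5·10 pixels = 43489/340 ≈ 127.9088235
V = pitch²·Σt = 1.24²·43489/340 = 196.673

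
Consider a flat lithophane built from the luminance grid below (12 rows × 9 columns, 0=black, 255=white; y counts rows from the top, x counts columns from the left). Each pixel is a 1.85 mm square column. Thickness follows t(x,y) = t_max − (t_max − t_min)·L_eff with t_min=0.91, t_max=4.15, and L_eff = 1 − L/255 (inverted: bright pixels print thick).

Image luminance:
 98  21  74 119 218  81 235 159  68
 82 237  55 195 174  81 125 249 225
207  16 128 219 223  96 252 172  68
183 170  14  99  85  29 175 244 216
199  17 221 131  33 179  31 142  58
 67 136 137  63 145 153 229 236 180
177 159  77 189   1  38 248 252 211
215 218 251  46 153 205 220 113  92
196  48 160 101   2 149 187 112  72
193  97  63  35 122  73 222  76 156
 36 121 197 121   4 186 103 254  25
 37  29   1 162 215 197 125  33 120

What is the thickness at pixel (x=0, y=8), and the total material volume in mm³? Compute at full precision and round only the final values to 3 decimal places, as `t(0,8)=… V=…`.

t(0,8)=3.400 V=960.125

span = t_max - t_min = 4.15 - 0.91 = 3.240
L(0,8) = 196, L_eff = 1 - 196/255 = 0.231373 (inverted)
t(0,8) = 4.15 - 3.240·0.231373 = 3.400
Σt over all 12·9 pixels = 596133/2125 ≈ 280.5331765
V = pitch²·Σt = 1.85²·596133/2125 = 960.125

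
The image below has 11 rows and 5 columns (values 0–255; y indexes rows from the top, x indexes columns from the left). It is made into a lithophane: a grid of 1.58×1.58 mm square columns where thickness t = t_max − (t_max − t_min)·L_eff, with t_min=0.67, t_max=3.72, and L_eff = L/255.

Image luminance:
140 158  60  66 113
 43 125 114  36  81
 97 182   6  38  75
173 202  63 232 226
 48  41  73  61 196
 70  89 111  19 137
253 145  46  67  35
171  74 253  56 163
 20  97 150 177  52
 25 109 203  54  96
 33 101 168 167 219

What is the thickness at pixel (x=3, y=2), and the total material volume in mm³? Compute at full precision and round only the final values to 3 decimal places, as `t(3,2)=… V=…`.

span = t_max - t_min = 3.72 - 0.67 = 3.050
L(3,2) = 38, L_eff = 38/255 = 0.149020
t(3,2) = 3.72 - 3.050·0.149020 = 3.265
Σt over all 11·5 pixels = 225637/1700 ≈ 132.7276471
V = pitch²·Σt = 1.58²·225637/1700 = 331.341

t(3,2)=3.265 V=331.341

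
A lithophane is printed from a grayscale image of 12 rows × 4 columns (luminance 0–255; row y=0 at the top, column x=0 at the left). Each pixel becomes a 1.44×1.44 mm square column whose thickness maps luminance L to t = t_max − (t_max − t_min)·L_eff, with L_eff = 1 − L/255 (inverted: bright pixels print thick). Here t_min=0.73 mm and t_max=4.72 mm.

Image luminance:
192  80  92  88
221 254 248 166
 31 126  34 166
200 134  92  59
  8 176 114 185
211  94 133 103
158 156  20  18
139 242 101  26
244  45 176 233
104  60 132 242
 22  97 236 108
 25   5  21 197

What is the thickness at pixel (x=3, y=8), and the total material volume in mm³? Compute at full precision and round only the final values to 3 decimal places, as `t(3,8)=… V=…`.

span = t_max - t_min = 4.72 - 0.73 = 3.990
L(3,8) = 233, L_eff = 1 - 233/255 = 0.086275 (inverted)
t(3,8) = 4.72 - 3.990·0.086275 = 4.376
Σt over all 12·4 pixels = 548851/4250 ≈ 129.1414118
V = pitch²·Σt = 1.44²·548851/4250 = 267.788

t(3,8)=4.376 V=267.788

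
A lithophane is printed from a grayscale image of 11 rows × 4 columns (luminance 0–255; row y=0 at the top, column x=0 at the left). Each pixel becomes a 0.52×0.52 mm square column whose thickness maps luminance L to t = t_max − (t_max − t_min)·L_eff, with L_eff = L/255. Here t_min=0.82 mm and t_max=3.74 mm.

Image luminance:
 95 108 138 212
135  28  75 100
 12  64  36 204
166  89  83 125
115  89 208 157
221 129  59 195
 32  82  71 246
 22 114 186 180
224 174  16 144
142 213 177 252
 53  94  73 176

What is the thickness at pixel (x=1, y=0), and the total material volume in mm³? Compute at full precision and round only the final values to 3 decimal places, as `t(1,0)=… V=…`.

span = t_max - t_min = 3.74 - 0.82 = 2.920
L(1,0) = 108, L_eff = 108/255 = 0.423529
t(1,0) = 3.74 - 2.920·0.423529 = 2.503
Σt over all 11·4 pixels = 215516/2125 ≈ 101.4192941
V = pitch²·Σt = 0.52²·215516/2125 = 27.424

t(1,0)=2.503 V=27.424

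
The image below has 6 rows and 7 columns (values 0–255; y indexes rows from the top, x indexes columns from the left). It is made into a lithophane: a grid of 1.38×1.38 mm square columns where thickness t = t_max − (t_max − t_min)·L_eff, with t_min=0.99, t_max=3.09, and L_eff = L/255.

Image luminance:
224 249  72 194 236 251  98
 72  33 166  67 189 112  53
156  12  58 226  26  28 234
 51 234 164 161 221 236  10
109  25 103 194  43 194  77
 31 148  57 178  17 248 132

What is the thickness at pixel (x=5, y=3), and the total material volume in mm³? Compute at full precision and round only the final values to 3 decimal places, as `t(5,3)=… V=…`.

t(5,3)=1.146 V=162.636

span = t_max - t_min = 3.09 - 0.99 = 2.100
L(5,3) = 236, L_eff = 236/255 = 0.925490
t(5,3) = 3.09 - 2.100·0.925490 = 1.146
Σt over all 6·7 pixels = 85.4
V = pitch²·Σt = 1.38²·85.4 = 162.636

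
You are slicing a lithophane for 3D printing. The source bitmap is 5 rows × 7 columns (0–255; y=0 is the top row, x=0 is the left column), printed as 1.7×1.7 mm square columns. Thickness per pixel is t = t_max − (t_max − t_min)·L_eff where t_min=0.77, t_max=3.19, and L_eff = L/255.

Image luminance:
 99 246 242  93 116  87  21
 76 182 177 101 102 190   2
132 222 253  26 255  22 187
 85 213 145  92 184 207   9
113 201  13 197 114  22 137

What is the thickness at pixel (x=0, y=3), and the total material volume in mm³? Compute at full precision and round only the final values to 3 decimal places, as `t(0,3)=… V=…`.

t(0,3)=2.383 V=197.521

span = t_max - t_min = 3.19 - 0.77 = 2.420
L(0,3) = 85, L_eff = 85/255 = 0.333333
t(0,3) = 3.19 - 2.420·0.333333 = 2.383
Σt over all 5·7 pixels = 580943/8500 ≈ 68.3462353
V = pitch²·Σt = 1.7²·580943/8500 = 197.521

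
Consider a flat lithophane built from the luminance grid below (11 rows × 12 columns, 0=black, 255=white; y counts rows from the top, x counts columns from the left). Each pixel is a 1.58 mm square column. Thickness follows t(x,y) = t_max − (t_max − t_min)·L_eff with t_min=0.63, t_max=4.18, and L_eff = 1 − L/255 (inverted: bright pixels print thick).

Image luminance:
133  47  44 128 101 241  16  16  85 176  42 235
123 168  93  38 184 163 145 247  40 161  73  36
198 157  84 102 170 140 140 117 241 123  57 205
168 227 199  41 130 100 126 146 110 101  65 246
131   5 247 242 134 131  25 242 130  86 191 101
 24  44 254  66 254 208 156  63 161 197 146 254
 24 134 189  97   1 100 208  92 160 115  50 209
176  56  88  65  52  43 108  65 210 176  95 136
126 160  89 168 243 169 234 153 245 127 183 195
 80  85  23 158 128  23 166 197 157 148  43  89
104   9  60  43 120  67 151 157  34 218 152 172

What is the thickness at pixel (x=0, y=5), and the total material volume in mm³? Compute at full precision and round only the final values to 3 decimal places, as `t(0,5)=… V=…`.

span = t_max - t_min = 4.18 - 0.63 = 3.550
L(0,5) = 24, L_eff = 1 - 24/255 = 0.905882 (inverted)
t(0,5) = 4.18 - 3.550·0.905882 = 0.964
Σt over all 11·12 pixels = 1627211/5100 ≈ 319.0609804
V = pitch²·Σt = 1.58²·1627211/5100 = 796.504

t(0,5)=0.964 V=796.504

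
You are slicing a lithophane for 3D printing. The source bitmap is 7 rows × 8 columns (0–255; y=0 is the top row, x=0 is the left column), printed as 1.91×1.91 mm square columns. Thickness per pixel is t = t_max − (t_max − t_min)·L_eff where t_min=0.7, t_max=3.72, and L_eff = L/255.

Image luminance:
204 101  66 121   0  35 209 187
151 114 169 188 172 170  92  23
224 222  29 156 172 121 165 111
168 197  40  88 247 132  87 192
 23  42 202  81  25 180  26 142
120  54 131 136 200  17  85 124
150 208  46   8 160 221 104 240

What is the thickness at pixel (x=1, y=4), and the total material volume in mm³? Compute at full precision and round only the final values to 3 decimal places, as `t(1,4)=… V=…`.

t(1,4)=3.223 V=454.168

span = t_max - t_min = 3.72 - 0.7 = 3.020
L(1,4) = 42, L_eff = 42/255 = 0.164706
t(1,4) = 3.72 - 3.020·0.164706 = 3.223
Σt over all 7·8 pixels = 793651/6375 ≈ 124.4942745
V = pitch²·Σt = 1.91²·793651/6375 = 454.168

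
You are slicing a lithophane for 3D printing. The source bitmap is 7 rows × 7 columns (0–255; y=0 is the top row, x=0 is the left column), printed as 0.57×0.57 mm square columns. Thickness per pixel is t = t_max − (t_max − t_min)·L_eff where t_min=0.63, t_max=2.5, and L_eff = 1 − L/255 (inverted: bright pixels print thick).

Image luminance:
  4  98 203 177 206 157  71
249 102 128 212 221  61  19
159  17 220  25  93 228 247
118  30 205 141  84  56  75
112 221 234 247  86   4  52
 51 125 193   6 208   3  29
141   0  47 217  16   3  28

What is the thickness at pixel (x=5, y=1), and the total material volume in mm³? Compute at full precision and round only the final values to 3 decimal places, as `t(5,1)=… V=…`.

span = t_max - t_min = 2.5 - 0.63 = 1.870
L(5,1) = 61, L_eff = 1 - 61/255 = 0.760784 (inverted)
t(5,1) = 2.5 - 1.870·0.760784 = 1.077
Σt over all 7·7 pixels = 27056/375 ≈ 72.1493333
V = pitch²·Σt = 0.57²·27056/375 = 23.441

t(5,1)=1.077 V=23.441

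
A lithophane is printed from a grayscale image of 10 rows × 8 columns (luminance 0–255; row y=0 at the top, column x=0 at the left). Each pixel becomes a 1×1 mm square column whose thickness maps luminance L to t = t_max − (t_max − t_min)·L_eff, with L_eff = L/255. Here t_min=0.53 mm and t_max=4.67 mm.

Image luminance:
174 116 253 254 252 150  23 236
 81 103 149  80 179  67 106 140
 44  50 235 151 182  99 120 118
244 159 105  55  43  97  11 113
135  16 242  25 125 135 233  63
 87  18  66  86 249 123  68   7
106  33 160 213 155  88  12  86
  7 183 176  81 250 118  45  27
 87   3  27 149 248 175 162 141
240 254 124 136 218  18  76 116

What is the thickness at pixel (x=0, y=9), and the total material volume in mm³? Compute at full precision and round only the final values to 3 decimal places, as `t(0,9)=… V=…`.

t(0,9)=0.774 V=214.803

span = t_max - t_min = 4.67 - 0.53 = 4.140
L(0,9) = 240, L_eff = 240/255 = 0.941176
t(0,9) = 4.67 - 4.140·0.941176 = 0.774
Σt over all 10·8 pixels = 912911/4250 ≈ 214.8025882
V = pitch²·Σt = 1²·912911/4250 = 214.803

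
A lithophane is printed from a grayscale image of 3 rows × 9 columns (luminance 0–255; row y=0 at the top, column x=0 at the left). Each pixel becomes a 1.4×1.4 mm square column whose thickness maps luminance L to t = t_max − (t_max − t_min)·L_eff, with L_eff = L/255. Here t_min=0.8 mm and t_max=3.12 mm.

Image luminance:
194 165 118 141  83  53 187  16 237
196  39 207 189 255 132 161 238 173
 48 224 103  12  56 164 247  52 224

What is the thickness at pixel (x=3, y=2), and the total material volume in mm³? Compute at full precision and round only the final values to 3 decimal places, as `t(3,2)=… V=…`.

t(3,2)=3.011 V=95.315

span = t_max - t_min = 3.12 - 0.8 = 2.320
L(3,2) = 12, L_eff = 12/255 = 0.047059
t(3,2) = 3.12 - 2.320·0.047059 = 3.011
Σt over all 3·9 pixels = 310018/6375 ≈ 48.6302745
V = pitch²·Σt = 1.4²·310018/6375 = 95.315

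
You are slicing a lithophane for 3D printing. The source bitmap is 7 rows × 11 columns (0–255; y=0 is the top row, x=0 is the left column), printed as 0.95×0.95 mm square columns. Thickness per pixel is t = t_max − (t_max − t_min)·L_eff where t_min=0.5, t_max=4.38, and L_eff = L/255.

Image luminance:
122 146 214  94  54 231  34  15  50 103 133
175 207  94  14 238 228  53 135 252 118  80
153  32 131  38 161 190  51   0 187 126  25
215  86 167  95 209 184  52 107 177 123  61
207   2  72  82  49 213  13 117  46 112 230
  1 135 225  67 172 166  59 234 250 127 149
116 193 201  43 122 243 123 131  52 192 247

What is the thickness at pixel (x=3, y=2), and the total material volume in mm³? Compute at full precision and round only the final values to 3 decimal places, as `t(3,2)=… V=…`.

t(3,2)=3.802 V=170.475

span = t_max - t_min = 4.38 - 0.5 = 3.880
L(3,2) = 38, L_eff = 38/255 = 0.149020
t(3,2) = 4.38 - 3.880·0.149020 = 3.802
Σt over all 7·11 pixels = 2408371/12750 ≈ 188.8918431
V = pitch²·Σt = 0.95²·2408371/12750 = 170.475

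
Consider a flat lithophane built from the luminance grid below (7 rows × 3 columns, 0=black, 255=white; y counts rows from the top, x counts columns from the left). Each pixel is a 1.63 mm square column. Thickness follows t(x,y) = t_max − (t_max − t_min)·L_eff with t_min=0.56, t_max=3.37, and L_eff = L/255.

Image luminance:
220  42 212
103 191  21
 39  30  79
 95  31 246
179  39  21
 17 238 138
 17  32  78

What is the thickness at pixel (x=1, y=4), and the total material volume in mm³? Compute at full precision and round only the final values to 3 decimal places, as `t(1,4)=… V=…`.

t(1,4)=2.940 V=127.482

span = t_max - t_min = 3.37 - 0.56 = 2.810
L(1,4) = 39, L_eff = 39/255 = 0.152941
t(1,4) = 3.37 - 2.810·0.152941 = 2.940
Σt over all 7·3 pixels = 1223527/25500 ≈ 47.9814510
V = pitch²·Σt = 1.63²·1223527/25500 = 127.482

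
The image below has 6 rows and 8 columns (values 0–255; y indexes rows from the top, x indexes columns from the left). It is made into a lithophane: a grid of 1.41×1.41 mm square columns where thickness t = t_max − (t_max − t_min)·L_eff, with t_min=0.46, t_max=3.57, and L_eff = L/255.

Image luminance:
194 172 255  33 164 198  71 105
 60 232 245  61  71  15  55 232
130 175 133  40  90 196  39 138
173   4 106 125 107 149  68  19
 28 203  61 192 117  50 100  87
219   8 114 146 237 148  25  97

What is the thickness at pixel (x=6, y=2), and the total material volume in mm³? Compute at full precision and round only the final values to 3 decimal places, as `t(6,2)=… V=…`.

span = t_max - t_min = 3.57 - 0.46 = 3.110
L(6,2) = 39, L_eff = 39/255 = 0.152941
t(6,2) = 3.57 - 3.110·0.152941 = 3.094
Σt over all 6·8 pixels = 2601023/25500 ≈ 102.0009020
V = pitch²·Σt = 1.41²·2601023/25500 = 202.788

t(6,2)=3.094 V=202.788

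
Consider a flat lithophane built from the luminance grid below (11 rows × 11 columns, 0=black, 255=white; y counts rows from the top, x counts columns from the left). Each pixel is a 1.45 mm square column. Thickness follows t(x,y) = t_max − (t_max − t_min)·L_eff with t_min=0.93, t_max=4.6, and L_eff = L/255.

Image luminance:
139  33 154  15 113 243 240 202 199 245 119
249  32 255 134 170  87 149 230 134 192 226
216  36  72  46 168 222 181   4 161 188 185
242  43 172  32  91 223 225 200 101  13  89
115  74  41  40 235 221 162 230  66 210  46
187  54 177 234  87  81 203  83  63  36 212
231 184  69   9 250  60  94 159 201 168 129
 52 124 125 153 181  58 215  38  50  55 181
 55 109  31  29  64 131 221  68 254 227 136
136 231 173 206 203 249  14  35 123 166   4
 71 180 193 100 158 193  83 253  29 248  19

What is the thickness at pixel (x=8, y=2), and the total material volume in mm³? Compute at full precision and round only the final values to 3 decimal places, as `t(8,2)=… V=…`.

span = t_max - t_min = 4.6 - 0.93 = 3.670
L(8,2) = 161, L_eff = 161/255 = 0.631373
t(8,2) = 4.6 - 3.670·0.631373 = 2.283
Σt over all 11·11 pixels = 1627193/5100 ≈ 319.0574510
V = pitch²·Σt = 1.45²·1627193/5100 = 670.818

t(8,2)=2.283 V=670.818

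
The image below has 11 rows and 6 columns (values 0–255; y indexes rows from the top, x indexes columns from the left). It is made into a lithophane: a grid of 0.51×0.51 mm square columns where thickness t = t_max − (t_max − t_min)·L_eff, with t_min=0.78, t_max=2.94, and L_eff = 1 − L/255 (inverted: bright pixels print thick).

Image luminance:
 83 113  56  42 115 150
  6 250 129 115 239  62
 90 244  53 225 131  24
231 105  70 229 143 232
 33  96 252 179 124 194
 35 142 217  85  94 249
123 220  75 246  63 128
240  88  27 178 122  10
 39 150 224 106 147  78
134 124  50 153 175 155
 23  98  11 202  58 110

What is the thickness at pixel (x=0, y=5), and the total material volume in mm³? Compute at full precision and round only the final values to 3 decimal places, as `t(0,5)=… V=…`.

t(0,5)=1.076 V=31.884

span = t_max - t_min = 2.94 - 0.78 = 2.160
L(0,5) = 35, L_eff = 1 - 35/255 = 0.862745 (inverted)
t(0,5) = 2.94 - 2.160·0.862745 = 1.076
Σt over all 11·6 pixels = 260487/2125 ≈ 122.5821176
V = pitch²·Σt = 0.51²·260487/2125 = 31.884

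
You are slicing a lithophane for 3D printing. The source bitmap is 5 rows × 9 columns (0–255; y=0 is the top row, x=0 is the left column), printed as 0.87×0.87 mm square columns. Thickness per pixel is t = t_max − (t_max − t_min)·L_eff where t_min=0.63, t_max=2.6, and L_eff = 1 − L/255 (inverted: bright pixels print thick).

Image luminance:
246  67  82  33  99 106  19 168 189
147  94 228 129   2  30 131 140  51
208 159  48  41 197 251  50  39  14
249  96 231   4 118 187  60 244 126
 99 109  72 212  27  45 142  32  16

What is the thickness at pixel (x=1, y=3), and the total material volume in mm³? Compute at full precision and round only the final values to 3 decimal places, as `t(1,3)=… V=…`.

t(1,3)=1.372 V=50.912

span = t_max - t_min = 2.6 - 0.63 = 1.970
L(1,3) = 96, L_eff = 1 - 96/255 = 0.623529 (inverted)
t(1,3) = 2.6 - 1.970·0.623529 = 1.372
Σt over all 5·9 pixels = 285869/4250 ≈ 67.2632941
V = pitch²·Σt = 0.87²·285869/4250 = 50.912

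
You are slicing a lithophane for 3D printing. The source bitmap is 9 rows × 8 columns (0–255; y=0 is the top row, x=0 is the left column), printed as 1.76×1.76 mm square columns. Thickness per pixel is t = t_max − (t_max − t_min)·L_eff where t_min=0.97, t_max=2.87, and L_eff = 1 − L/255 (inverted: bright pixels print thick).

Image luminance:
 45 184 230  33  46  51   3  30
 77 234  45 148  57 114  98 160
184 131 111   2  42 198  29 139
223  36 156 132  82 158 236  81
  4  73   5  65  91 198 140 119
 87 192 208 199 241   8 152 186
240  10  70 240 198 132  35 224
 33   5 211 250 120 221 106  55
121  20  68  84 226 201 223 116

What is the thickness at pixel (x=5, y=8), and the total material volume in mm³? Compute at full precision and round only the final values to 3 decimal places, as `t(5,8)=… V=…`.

span = t_max - t_min = 2.87 - 0.97 = 1.900
L(5,8) = 201, L_eff = 1 - 201/255 = 0.211765 (inverted)
t(5,8) = 2.87 - 1.900·0.211765 = 2.468
Σt over all 9·8 pixels = 34286/255 ≈ 134.4549020
V = pitch²·Σt = 1.76²·34286/255 = 416.488

t(5,8)=2.468 V=416.488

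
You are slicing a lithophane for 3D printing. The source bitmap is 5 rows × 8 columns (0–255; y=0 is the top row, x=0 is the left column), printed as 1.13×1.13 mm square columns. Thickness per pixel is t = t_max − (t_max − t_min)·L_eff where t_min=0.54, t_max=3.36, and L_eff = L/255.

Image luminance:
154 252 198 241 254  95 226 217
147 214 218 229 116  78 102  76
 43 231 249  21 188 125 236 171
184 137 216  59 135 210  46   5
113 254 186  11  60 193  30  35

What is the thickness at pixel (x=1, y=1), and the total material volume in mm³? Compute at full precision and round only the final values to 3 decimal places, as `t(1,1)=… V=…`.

span = t_max - t_min = 3.36 - 0.54 = 2.820
L(1,1) = 214, L_eff = 214/255 = 0.839216
t(1,1) = 3.36 - 2.820·0.839216 = 0.993
Σt over all 5·8 pixels = 58263/850 ≈ 68.5447059
V = pitch²·Σt = 1.13²·58263/850 = 87.525

t(1,1)=0.993 V=87.525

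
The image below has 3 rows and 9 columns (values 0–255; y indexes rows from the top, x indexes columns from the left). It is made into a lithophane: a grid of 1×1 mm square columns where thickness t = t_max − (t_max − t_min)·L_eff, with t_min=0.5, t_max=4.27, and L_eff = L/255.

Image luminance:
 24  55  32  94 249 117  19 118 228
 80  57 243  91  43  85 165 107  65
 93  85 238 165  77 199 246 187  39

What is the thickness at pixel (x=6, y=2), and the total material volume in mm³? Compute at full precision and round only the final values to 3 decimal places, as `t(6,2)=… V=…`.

t(6,2)=0.633 V=67.965

span = t_max - t_min = 4.27 - 0.5 = 3.770
L(6,2) = 246, L_eff = 246/255 = 0.964706
t(6,2) = 4.27 - 3.770·0.964706 = 0.633
Σt over all 3·9 pixels = 288853/4250 ≈ 67.9654118
V = pitch²·Σt = 1²·288853/4250 = 67.965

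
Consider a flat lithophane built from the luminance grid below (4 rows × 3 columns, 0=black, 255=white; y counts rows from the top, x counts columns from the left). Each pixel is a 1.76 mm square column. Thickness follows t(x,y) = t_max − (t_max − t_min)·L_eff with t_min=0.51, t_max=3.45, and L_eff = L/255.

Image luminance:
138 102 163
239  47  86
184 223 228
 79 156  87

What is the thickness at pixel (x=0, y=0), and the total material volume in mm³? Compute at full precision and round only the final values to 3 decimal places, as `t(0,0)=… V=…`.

span = t_max - t_min = 3.45 - 0.51 = 2.940
L(0,0) = 138, L_eff = 138/255 = 0.541176
t(0,0) = 3.45 - 2.940·0.541176 = 1.859
Σt over all 4·3 pixels = 45541/2125 ≈ 21.4310588
V = pitch²·Σt = 1.76²·45541/2125 = 66.385

t(0,0)=1.859 V=66.385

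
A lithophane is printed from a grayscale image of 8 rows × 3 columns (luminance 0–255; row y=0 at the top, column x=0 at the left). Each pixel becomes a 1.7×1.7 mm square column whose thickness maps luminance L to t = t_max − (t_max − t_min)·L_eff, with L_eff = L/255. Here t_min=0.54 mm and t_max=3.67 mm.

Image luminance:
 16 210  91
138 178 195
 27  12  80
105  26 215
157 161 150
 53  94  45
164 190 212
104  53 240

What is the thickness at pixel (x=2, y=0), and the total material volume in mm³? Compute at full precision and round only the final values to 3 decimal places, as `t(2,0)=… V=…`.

span = t_max - t_min = 3.67 - 0.54 = 3.130
L(2,0) = 91, L_eff = 91/255 = 0.356863
t(2,0) = 3.67 - 3.130·0.356863 = 2.553
Σt over all 8·3 pixels = 111111/2125 ≈ 52.2875294
V = pitch²·Σt = 1.7²·111111/2125 = 151.111

t(2,0)=2.553 V=151.111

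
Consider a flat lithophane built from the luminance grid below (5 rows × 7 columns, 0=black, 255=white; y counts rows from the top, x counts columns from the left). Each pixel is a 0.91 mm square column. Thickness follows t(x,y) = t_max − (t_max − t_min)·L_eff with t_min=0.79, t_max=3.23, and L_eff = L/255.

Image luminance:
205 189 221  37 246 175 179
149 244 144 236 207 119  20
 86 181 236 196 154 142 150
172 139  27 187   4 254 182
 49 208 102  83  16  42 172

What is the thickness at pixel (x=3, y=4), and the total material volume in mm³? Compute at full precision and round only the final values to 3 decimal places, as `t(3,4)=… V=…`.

span = t_max - t_min = 3.23 - 0.79 = 2.440
L(3,4) = 83, L_eff = 83/255 = 0.325490
t(3,4) = 3.23 - 2.440·0.325490 = 2.436
Σt over all 5·7 pixels = 1625443/25500 ≈ 63.7428627
V = pitch²·Σt = 0.91²·1625443/25500 = 52.785

t(3,4)=2.436 V=52.785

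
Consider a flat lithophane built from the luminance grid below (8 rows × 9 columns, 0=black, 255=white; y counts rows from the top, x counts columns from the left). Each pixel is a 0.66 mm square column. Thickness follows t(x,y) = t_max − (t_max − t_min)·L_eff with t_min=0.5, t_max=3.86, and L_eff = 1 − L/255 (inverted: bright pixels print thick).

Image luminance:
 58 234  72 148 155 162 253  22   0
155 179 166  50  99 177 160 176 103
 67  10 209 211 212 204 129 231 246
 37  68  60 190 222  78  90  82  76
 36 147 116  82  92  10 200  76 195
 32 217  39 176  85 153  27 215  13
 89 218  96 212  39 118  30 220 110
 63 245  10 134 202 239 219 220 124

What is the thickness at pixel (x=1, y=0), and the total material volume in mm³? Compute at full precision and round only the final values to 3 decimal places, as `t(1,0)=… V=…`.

t(1,0)=3.583 V=69.003

span = t_max - t_min = 3.86 - 0.5 = 3.360
L(1,0) = 234, L_eff = 1 - 234/255 = 0.082353 (inverted)
t(1,0) = 3.86 - 3.360·0.082353 = 3.583
Σt over all 8·9 pixels = 67324/425 ≈ 158.4094118
V = pitch²·Σt = 0.66²·67324/425 = 69.003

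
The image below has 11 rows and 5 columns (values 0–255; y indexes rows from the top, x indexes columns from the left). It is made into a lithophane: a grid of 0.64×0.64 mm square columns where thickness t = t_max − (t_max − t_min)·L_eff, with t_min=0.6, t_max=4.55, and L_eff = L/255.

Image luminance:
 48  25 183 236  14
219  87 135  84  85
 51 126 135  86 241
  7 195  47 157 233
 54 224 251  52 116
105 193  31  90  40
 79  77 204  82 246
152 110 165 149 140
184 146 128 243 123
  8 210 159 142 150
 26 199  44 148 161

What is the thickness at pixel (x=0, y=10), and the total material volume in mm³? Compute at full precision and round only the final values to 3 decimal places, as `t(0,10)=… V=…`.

span = t_max - t_min = 4.55 - 0.6 = 3.950
L(0,10) = 26, L_eff = 26/255 = 0.101961
t(0,10) = 4.55 - 3.950·0.101961 = 4.147
Σt over all 11·5 pixels = 7213/51 ≈ 141.4313725
V = pitch²·Σt = 0.64²·7213/51 = 57.930

t(0,10)=4.147 V=57.930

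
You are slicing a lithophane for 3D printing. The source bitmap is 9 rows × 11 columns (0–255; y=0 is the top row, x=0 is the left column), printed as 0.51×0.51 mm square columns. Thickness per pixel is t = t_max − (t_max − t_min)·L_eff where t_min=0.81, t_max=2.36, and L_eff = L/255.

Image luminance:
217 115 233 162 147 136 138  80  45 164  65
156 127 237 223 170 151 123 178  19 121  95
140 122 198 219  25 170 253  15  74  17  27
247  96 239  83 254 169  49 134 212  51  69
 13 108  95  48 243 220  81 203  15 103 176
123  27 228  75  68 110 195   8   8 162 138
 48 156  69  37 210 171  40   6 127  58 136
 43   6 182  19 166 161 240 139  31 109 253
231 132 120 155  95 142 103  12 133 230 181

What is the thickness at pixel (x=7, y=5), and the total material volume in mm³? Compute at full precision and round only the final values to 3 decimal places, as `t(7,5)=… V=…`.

span = t_max - t_min = 2.36 - 0.81 = 1.550
L(7,5) = 8, L_eff = 8/255 = 0.031373
t(7,5) = 2.36 - 1.550·0.031373 = 2.311
Σt over all 9·11 pixels = 808621/5100 ≈ 158.5531373
V = pitch²·Σt = 0.51²·808621/5100 = 41.240

t(7,5)=2.311 V=41.240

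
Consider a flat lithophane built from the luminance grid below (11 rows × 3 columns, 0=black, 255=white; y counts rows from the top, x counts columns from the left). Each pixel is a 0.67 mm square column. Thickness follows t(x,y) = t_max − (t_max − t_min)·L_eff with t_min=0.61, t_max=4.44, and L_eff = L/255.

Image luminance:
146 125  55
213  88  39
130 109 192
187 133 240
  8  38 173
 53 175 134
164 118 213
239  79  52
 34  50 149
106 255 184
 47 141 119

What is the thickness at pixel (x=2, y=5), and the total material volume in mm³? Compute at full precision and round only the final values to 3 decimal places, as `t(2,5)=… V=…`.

span = t_max - t_min = 4.44 - 0.61 = 3.830
L(2,5) = 134, L_eff = 134/255 = 0.525490
t(2,5) = 4.44 - 3.830·0.525490 = 2.427
Σt over all 11·3 pixels = 177688/2125 ≈ 83.6178824
V = pitch²·Σt = 0.67²·177688/2125 = 37.536

t(2,5)=2.427 V=37.536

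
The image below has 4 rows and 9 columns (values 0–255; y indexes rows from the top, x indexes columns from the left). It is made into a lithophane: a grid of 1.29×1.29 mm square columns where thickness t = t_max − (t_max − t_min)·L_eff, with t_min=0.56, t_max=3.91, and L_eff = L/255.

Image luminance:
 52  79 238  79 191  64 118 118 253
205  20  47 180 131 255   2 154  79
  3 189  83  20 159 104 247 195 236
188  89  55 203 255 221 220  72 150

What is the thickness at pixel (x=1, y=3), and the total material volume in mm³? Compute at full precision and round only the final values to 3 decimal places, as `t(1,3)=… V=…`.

span = t_max - t_min = 3.91 - 0.56 = 3.350
L(1,3) = 89, L_eff = 89/255 = 0.349020
t(1,3) = 3.91 - 3.350·0.349020 = 2.741
Σt over all 4·9 pixels = 192979/2550 ≈ 75.6780392
V = pitch²·Σt = 1.29²·192979/2550 = 125.936

t(1,3)=2.741 V=125.936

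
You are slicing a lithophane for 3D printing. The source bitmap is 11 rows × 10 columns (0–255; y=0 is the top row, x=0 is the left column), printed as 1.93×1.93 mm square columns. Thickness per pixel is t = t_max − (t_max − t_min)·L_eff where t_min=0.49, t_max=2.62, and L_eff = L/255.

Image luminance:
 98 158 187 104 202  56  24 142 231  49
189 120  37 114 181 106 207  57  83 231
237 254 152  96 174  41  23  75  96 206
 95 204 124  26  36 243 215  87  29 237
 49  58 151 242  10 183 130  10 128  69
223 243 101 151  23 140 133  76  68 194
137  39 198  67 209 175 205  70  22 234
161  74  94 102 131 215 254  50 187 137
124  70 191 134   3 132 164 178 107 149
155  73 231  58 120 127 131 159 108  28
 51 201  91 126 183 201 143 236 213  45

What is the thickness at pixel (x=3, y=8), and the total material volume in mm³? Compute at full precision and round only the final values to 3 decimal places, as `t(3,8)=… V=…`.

t(3,8)=1.501 V=628.557

span = t_max - t_min = 2.62 - 0.49 = 2.130
L(3,8) = 134, L_eff = 134/255 = 0.525490
t(3,8) = 2.62 - 2.130·0.525490 = 1.501
Σt over all 11·10 pixels = 1434329/8500 ≈ 168.7445882
V = pitch²·Σt = 1.93²·1434329/8500 = 628.557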